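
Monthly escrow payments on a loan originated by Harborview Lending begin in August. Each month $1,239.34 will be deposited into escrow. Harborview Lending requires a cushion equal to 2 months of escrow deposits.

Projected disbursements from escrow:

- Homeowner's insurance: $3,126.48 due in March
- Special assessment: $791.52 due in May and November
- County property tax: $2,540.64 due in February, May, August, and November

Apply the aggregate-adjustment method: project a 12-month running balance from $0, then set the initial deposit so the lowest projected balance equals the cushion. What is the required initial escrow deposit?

Cushion = 2 × $1,239.34 = $2,478.68
Trial balance (start $0, +$1,239.34 each month, − disbursements):
  Aug: +$1,239.34 − $2,540.64 → -$1,301.30
  Sep: +$1,239.34 → -$61.96
  Oct: +$1,239.34 → $1,177.38
  Nov: +$1,239.34 − $3,332.16 → -$915.44
  Dec: +$1,239.34 → $323.90
  Jan: +$1,239.34 → $1,563.24
  Feb: +$1,239.34 − $2,540.64 → $261.94
  Mar: +$1,239.34 − $3,126.48 → -$1,625.20
  Apr: +$1,239.34 → -$385.86
  May: +$1,239.34 − $3,332.16 → -$2,478.68
  Jun: +$1,239.34 → -$1,239.34
  Jul: +$1,239.34 → $0.00
Lowest trial balance = -$2,478.68 (May)
Initial deposit = cushion − low point = $2,478.68 − (-$2,478.68) = $4,957.36

$4,957.36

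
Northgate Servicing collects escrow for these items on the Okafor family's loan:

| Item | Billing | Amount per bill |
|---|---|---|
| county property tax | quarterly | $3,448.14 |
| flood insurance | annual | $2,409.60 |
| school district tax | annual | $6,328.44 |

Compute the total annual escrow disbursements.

$22,530.60

County property tax — $3,448.14 × 4 = $13,792.56
Flood insurance — $2,409.60
School district tax — $6,328.44
Annual escrow total = $13,792.56 + $2,409.60 + $6,328.44 = $22,530.60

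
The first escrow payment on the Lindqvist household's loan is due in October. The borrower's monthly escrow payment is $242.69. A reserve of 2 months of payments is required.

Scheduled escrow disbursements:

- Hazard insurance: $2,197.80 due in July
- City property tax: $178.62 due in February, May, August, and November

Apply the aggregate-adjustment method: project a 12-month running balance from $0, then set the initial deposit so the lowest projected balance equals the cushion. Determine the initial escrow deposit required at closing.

$792.14

Cushion = 2 × $242.69 = $485.38
Trial balance (start $0, +$242.69 each month, − disbursements):
  Oct: +$242.69 → $242.69
  Nov: +$242.69 − $178.62 → $306.76
  Dec: +$242.69 → $549.45
  Jan: +$242.69 → $792.14
  Feb: +$242.69 − $178.62 → $856.21
  Mar: +$242.69 → $1,098.90
  Apr: +$242.69 → $1,341.59
  May: +$242.69 − $178.62 → $1,405.66
  Jun: +$242.69 → $1,648.35
  Jul: +$242.69 − $2,197.80 → -$306.76
  Aug: +$242.69 − $178.62 → -$242.69
  Sep: +$242.69 → $0.00
Lowest trial balance = -$306.76 (Jul)
Initial deposit = cushion − low point = $485.38 − (-$306.76) = $792.14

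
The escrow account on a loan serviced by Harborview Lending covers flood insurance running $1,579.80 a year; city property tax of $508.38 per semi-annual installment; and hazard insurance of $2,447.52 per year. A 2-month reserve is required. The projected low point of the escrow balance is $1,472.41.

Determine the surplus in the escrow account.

$631.73

Flood insurance — $1,579.80 per year
City property tax — $508.38 × 2 = $1,016.76 per year
Hazard insurance — $2,447.52 per year
Annual escrow total = $5,044.08
Per month = $5,044.08 / 12 = $420.34
Required reserve = 2 × $420.34 = $840.68
Excess over cushion: $1,472.41 − $840.68 = $631.73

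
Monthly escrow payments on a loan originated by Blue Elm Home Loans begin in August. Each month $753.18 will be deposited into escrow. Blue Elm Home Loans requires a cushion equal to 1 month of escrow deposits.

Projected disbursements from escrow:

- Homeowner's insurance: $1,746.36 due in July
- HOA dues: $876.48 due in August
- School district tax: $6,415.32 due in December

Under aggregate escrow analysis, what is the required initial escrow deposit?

$4,279.08

Cushion = 1 × $753.18 = $753.18
Trial balance (start $0, +$753.18 each month, − disbursements):
  Aug: +$753.18 − $876.48 → -$123.30
  Sep: +$753.18 → $629.88
  Oct: +$753.18 → $1,383.06
  Nov: +$753.18 → $2,136.24
  Dec: +$753.18 − $6,415.32 → -$3,525.90
  Jan: +$753.18 → -$2,772.72
  Feb: +$753.18 → -$2,019.54
  Mar: +$753.18 → -$1,266.36
  Apr: +$753.18 → -$513.18
  May: +$753.18 → $240.00
  Jun: +$753.18 → $993.18
  Jul: +$753.18 − $1,746.36 → $0.00
Lowest trial balance = -$3,525.90 (Dec)
Initial deposit = cushion − low point = $753.18 − (-$3,525.90) = $4,279.08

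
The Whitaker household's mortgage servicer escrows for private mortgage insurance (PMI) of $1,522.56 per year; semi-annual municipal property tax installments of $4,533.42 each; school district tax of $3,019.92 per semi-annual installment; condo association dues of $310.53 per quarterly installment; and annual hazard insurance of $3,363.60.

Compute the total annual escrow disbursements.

$21,234.96

Private mortgage insurance (PMI): $1,522.56 per year
Municipal property tax: $4,533.42 × 2 = $9,066.84 per year
School district tax: $3,019.92 × 2 = $6,039.84 per year
Condo association dues: $310.53 × 4 = $1,242.12 per year
Hazard insurance: $3,363.60 per year
Total per year = $21,234.96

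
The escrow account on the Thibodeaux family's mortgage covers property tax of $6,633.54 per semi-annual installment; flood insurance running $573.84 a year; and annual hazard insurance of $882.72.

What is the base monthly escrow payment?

$1,226.97

Property tax — $6,633.54 × 2 = $13,267.08 annually
Flood insurance — $573.84 annually
Hazard insurance — $882.72 annually
Total annual escrow = $13,267.08 + $573.84 + $882.72 = $14,723.64
Monthly = $14,723.64 / 12 = $1,226.97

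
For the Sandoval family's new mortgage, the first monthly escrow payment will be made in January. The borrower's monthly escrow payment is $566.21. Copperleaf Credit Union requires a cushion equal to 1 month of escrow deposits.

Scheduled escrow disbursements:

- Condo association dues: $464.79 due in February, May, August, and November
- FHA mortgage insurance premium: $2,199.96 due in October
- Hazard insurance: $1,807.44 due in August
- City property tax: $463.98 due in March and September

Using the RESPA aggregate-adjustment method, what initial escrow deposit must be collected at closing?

$1,233.84

Cushion = 1 × $566.21 = $566.21
Trial balance (start $0, +$566.21 each month, − disbursements):
  Jan: +$566.21 → $566.21
  Feb: +$566.21 − $464.79 → $667.63
  Mar: +$566.21 − $463.98 → $769.86
  Apr: +$566.21 → $1,336.07
  May: +$566.21 − $464.79 → $1,437.49
  Jun: +$566.21 → $2,003.70
  Jul: +$566.21 → $2,569.91
  Aug: +$566.21 − $2,272.23 → $863.89
  Sep: +$566.21 − $463.98 → $966.12
  Oct: +$566.21 − $2,199.96 → -$667.63
  Nov: +$566.21 − $464.79 → -$566.21
  Dec: +$566.21 → $0.00
Lowest trial balance = -$667.63 (Oct)
Initial deposit = cushion − low point = $566.21 − (-$667.63) = $1,233.84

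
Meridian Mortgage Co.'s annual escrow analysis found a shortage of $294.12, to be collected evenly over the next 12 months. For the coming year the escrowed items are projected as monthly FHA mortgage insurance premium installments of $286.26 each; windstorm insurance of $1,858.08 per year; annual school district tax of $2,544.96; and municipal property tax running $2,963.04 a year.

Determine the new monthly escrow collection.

$924.61

FHA mortgage insurance premium — $286.26 × 12 = $3,435.12
Windstorm insurance — $1,858.08
School district tax — $2,544.96
Municipal property tax — $2,963.04
Total per year = $10,801.20
Monthly = $10,801.20 ÷ 12 = $900.10
Shortage per month = $294.12 ÷ 12 = $24.51
New monthly escrow = $900.10 + $24.51 = $924.61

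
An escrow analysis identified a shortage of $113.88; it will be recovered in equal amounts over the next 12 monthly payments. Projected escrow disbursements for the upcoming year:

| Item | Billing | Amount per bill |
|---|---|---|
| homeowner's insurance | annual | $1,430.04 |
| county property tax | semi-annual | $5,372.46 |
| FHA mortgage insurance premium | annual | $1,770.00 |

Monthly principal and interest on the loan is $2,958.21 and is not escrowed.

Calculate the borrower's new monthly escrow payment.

Homeowner's insurance — $1,430.04 annually
County property tax — $5,372.46 × 2 = $10,744.92 annually
FHA mortgage insurance premium — $1,770.00 annually
Annual escrow total = $1,430.04 + $10,744.92 + $1,770.00 = $13,944.96
Monthly = $13,944.96 / 12 = $1,162.08
Shortage spread = $113.88 / 12 = $9.49/mo
Adjusted monthly = $1,162.08 + $9.49 = $1,171.57

$1,171.57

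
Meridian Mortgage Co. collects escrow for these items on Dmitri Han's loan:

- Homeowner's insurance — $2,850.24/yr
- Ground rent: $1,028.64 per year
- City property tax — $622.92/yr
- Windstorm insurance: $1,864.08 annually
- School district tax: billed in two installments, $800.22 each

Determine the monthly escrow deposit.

$663.86

Homeowner's insurance: $2,850.24 per year
Ground rent: $1,028.64 per year
City property tax: $622.92 per year
Windstorm insurance: $1,864.08 per year
School district tax: $800.22 × 2 = $1,600.44 per year
Combined annual = $7,966.32
Base monthly escrow = $7,966.32 / 12 = $663.86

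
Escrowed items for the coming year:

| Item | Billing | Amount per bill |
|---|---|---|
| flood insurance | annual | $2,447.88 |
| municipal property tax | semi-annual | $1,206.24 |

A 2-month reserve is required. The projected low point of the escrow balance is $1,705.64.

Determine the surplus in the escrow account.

$895.58

Flood insurance — $2,447.88/yr
Municipal property tax — $1,206.24 × 2 = $2,412.48/yr
Combined annual = $4,860.36
Monthly = $4,860.36 / 12 = $405.03
Required reserve = 2 × $405.03 = $810.06
Surplus = $1,705.64 − $810.06 = $895.58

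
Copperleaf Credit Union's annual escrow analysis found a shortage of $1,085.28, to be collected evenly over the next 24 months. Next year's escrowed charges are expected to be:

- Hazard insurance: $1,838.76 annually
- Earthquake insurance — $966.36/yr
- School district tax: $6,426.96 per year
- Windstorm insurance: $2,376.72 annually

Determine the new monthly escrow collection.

Hazard insurance = $1,838.76 annually
Earthquake insurance = $966.36 annually
School district tax = $6,426.96 annually
Windstorm insurance = $2,376.72 annually
Combined annual = $11,608.80
Monthly = $11,608.80 ÷ 12 = $967.40
Shortage per month = $1,085.28 ÷ 24 = $45.22
New monthly escrow = $967.40 + $45.22 = $1,012.62

$1,012.62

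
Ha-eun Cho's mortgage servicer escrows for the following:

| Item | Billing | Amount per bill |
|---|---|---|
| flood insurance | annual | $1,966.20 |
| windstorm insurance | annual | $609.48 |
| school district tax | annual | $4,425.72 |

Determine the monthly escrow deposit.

Flood insurance = $1,966.20
Windstorm insurance = $609.48
School district tax = $4,425.72
Yearly total = $1,966.20 + $609.48 + $4,425.72 = $7,001.40
Base monthly escrow = $7,001.40 ÷ 12 = $583.45

$583.45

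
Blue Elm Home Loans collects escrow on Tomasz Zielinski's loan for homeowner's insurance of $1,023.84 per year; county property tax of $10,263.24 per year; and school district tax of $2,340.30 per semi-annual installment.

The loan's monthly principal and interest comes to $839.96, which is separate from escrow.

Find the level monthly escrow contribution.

$1,330.64

Homeowner's insurance = $1,023.84 per year
County property tax = $10,263.24 per year
School district tax = $2,340.30 × 2 = $4,680.60 per year
Yearly total = $1,023.84 + $10,263.24 + $4,680.60 = $15,967.68
Monthly escrow = $15,967.68 ÷ 12 = $1,330.64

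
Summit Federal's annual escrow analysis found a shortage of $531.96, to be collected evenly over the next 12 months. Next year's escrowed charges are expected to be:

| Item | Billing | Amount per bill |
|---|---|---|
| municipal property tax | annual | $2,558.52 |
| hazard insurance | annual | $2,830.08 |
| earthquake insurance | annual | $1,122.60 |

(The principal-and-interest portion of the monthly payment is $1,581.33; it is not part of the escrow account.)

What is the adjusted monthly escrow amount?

$586.93

Municipal property tax: $2,558.52 per year
Hazard insurance: $2,830.08 per year
Earthquake insurance: $1,122.60 per year
Combined annual = $6,511.20
Per month = $6,511.20 / 12 = $542.60
Shortage spread = $531.96 ÷ 12 = $44.33/mo
Adjusted monthly = $542.60 + $44.33 = $586.93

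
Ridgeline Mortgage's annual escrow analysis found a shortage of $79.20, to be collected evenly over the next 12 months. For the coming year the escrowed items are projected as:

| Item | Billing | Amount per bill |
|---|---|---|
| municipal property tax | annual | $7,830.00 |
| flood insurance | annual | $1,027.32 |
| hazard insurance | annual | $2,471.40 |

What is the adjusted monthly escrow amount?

$950.66

Municipal property tax = $7,830.00
Flood insurance = $1,027.32
Hazard insurance = $2,471.40
Combined annual = $11,328.72
Per month = $11,328.72 / 12 = $944.06
Shortage per month = $79.20 / 12 = $6.60
New monthly escrow = $944.06 + $6.60 = $950.66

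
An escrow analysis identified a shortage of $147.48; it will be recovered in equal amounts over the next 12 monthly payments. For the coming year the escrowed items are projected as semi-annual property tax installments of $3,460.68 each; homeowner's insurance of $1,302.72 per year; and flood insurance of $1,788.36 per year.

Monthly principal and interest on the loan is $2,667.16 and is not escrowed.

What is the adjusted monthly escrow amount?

$846.66

Property tax — $3,460.68 × 2 = $6,921.36 annually
Homeowner's insurance — $1,302.72 annually
Flood insurance — $1,788.36 annually
Yearly total = $10,012.44
Base monthly escrow = $10,012.44 / 12 = $834.37
Monthly shortage recovery: $147.48 / 12 = $12.29
New monthly escrow = $834.37 + $12.29 = $846.66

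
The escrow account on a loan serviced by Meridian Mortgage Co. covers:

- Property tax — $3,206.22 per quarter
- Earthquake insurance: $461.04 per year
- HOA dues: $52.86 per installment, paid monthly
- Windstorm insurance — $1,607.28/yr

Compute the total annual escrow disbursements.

$15,527.52

Property tax — $3,206.22 × 4 = $12,824.88 per year
Earthquake insurance — $461.04 per year
HOA dues — $52.86 × 12 = $634.32 per year
Windstorm insurance — $1,607.28 per year
Combined annual = $15,527.52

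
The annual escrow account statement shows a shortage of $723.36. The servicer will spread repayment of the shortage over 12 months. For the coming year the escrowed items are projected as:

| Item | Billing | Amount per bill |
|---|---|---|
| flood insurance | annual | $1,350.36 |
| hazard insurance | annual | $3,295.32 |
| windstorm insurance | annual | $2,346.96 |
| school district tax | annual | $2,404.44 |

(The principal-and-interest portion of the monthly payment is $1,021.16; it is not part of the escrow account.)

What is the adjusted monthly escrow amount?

Flood insurance: $1,350.36
Hazard insurance: $3,295.32
Windstorm insurance: $2,346.96
School district tax: $2,404.44
Total per year = $1,350.36 + $3,295.32 + $2,346.96 + $2,404.44 = $9,397.08
Per month = $9,397.08 / 12 = $783.09
Monthly shortage recovery: $723.36 ÷ 12 = $60.28
Adjusted monthly = $783.09 + $60.28 = $843.37

$843.37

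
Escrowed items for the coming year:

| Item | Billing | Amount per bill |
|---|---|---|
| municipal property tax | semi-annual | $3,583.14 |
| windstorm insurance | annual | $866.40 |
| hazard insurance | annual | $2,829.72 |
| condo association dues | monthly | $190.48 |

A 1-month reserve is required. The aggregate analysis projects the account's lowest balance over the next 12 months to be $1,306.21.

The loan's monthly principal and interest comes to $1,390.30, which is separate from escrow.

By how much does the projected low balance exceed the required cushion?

$210.53

Municipal property tax — $3,583.14 × 2 = $7,166.28 annually
Windstorm insurance — $866.40 annually
Hazard insurance — $2,829.72 annually
Condo association dues — $190.48 × 12 = $2,285.76 annually
Combined annual = $7,166.28 + $866.40 + $2,829.72 + $2,285.76 = $13,148.16
Monthly = $13,148.16 ÷ 12 = $1,095.68
Cushion = 1 × $1,095.68 = $1,095.68
Excess over cushion: $1,306.21 − $1,095.68 = $210.53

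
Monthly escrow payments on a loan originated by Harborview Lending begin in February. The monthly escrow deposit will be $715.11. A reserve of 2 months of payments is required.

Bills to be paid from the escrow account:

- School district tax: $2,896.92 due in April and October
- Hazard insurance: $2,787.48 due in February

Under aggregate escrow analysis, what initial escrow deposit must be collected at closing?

$4,969.29

Cushion = 2 × $715.11 = $1,430.22
Trial balance (start $0, +$715.11 each month, − disbursements):
  Feb: +$715.11 − $2,787.48 → -$2,072.37
  Mar: +$715.11 → -$1,357.26
  Apr: +$715.11 − $2,896.92 → -$3,539.07
  May: +$715.11 → -$2,823.96
  Jun: +$715.11 → -$2,108.85
  Jul: +$715.11 → -$1,393.74
  Aug: +$715.11 → -$678.63
  Sep: +$715.11 → $36.48
  Oct: +$715.11 − $2,896.92 → -$2,145.33
  Nov: +$715.11 → -$1,430.22
  Dec: +$715.11 → -$715.11
  Jan: +$715.11 → $0.00
Lowest trial balance = -$3,539.07 (Apr)
Initial deposit = cushion − low point = $1,430.22 − (-$3,539.07) = $4,969.29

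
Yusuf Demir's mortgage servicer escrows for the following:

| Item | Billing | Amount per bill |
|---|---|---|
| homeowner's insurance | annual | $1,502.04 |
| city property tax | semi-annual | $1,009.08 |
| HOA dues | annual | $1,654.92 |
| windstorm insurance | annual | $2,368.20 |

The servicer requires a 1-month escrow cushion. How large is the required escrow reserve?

$628.61

Homeowner's insurance — $1,502.04 annually
City property tax — $1,009.08 × 2 = $2,018.16 annually
HOA dues — $1,654.92 annually
Windstorm insurance — $2,368.20 annually
Total per year = $7,543.32
Per month = $7,543.32 ÷ 12 = $628.61
Required cushion = 1 × $628.61 = $628.61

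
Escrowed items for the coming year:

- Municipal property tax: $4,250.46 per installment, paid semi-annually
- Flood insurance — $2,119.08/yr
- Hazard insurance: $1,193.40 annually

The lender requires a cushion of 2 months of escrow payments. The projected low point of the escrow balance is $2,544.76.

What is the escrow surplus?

$575.86

Municipal property tax — $4,250.46 × 2 = $8,500.92 annually
Flood insurance — $2,119.08 annually
Hazard insurance — $1,193.40 annually
Annual escrow total = $8,500.92 + $2,119.08 + $1,193.40 = $11,813.40
Per month = $11,813.40 ÷ 12 = $984.45
Required reserve = 2 × $984.45 = $1,968.90
Surplus = $2,544.76 − $1,968.90 = $575.86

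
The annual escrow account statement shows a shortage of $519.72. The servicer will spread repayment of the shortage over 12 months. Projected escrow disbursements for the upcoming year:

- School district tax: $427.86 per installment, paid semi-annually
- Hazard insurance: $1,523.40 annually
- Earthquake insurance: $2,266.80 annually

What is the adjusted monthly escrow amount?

School district tax = $427.86 × 2 = $855.72
Hazard insurance = $1,523.40
Earthquake insurance = $2,266.80
Yearly total = $855.72 + $1,523.40 + $2,266.80 = $4,645.92
Base monthly escrow = $4,645.92 ÷ 12 = $387.16
Monthly shortage recovery: $519.72 / 12 = $43.31
New monthly escrow = $387.16 + $43.31 = $430.47

$430.47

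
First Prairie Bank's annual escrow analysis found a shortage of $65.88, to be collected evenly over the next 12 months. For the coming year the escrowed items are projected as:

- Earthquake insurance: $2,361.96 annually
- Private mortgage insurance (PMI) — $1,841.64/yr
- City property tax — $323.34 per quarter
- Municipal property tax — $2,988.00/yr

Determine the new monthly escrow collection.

$712.57

Earthquake insurance = $2,361.96
Private mortgage insurance (PMI) = $1,841.64
City property tax = $323.34 × 4 = $1,293.36
Municipal property tax = $2,988.00
Yearly total = $2,361.96 + $1,841.64 + $1,293.36 + $2,988.00 = $8,484.96
Per month = $8,484.96 ÷ 12 = $707.08
Monthly shortage recovery: $65.88 / 12 = $5.49
New monthly escrow = $707.08 + $5.49 = $712.57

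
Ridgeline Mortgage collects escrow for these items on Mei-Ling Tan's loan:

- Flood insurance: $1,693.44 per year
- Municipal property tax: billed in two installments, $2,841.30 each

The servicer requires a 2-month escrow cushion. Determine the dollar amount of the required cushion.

Flood insurance: $1,693.44 per year
Municipal property tax: $2,841.30 × 2 = $5,682.60 per year
Yearly total = $1,693.44 + $5,682.60 = $7,376.04
Per month = $7,376.04 / 12 = $614.67
Reserve = 2 × $614.67 = $1,229.34

$1,229.34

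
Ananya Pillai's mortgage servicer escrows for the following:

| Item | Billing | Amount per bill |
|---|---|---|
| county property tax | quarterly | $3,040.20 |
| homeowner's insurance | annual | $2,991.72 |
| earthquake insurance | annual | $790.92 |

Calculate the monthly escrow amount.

County property tax: $3,040.20 × 4 = $12,160.80 per year
Homeowner's insurance: $2,991.72 per year
Earthquake insurance: $790.92 per year
Yearly total = $12,160.80 + $2,991.72 + $790.92 = $15,943.44
Base monthly escrow = $15,943.44 ÷ 12 = $1,328.62

$1,328.62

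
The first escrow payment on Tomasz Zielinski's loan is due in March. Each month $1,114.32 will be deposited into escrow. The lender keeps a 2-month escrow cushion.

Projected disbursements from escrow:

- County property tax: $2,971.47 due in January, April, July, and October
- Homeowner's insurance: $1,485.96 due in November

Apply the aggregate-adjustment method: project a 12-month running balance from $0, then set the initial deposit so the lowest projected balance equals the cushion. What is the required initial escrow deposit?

$3,342.96

Cushion = 2 × $1,114.32 = $2,228.64
Trial balance (start $0, +$1,114.32 each month, − disbursements):
  Mar: +$1,114.32 → $1,114.32
  Apr: +$1,114.32 − $2,971.47 → -$742.83
  May: +$1,114.32 → $371.49
  Jun: +$1,114.32 → $1,485.81
  Jul: +$1,114.32 − $2,971.47 → -$371.34
  Aug: +$1,114.32 → $742.98
  Sep: +$1,114.32 → $1,857.30
  Oct: +$1,114.32 − $2,971.47 → $0.15
  Nov: +$1,114.32 − $1,485.96 → -$371.49
  Dec: +$1,114.32 → $742.83
  Jan: +$1,114.32 − $2,971.47 → -$1,114.32
  Feb: +$1,114.32 → $0.00
Lowest trial balance = -$1,114.32 (Jan)
Initial deposit = cushion − low point = $2,228.64 − (-$1,114.32) = $3,342.96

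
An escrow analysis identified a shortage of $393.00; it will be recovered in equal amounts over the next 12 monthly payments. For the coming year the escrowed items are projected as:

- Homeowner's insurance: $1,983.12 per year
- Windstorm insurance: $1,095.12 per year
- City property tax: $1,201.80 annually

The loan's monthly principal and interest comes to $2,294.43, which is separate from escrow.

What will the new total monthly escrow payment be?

$389.42

Homeowner's insurance: $1,983.12 per year
Windstorm insurance: $1,095.12 per year
City property tax: $1,201.80 per year
Combined annual = $4,280.04
Base monthly escrow = $4,280.04 ÷ 12 = $356.67
Shortage spread = $393.00 ÷ 12 = $32.75/mo
Adjusted monthly = $356.67 + $32.75 = $389.42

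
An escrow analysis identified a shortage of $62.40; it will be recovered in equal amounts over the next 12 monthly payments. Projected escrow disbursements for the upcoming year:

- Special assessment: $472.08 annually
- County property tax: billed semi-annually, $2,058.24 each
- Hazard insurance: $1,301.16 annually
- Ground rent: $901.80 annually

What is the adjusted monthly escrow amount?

Special assessment: $472.08 annually
County property tax: $2,058.24 × 2 = $4,116.48 annually
Hazard insurance: $1,301.16 annually
Ground rent: $901.80 annually
Combined annual = $6,791.52
Per month = $6,791.52 ÷ 12 = $565.96
Shortage per month = $62.40 ÷ 12 = $5.20
Adjusted monthly = $565.96 + $5.20 = $571.16

$571.16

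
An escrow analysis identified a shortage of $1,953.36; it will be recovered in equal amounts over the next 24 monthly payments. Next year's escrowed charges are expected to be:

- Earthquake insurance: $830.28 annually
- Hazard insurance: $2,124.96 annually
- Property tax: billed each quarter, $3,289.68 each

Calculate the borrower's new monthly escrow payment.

$1,424.22

Earthquake insurance: $830.28/yr
Hazard insurance: $2,124.96/yr
Property tax: $3,289.68 × 4 = $13,158.72/yr
Combined annual = $830.28 + $2,124.96 + $13,158.72 = $16,113.96
Monthly escrow = $16,113.96 / 12 = $1,342.83
Shortage spread = $1,953.36 / 24 = $81.39/mo
New monthly escrow = $1,342.83 + $81.39 = $1,424.22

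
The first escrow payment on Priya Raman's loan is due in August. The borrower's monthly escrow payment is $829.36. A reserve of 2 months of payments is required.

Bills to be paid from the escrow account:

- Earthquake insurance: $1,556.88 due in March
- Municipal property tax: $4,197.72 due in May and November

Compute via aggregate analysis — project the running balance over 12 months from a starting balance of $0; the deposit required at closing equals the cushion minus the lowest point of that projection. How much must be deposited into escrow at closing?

$3,317.44

Cushion = 2 × $829.36 = $1,658.72
Trial balance (start $0, +$829.36 each month, − disbursements):
  Aug: +$829.36 → $829.36
  Sep: +$829.36 → $1,658.72
  Oct: +$829.36 → $2,488.08
  Nov: +$829.36 − $4,197.72 → -$880.28
  Dec: +$829.36 → -$50.92
  Jan: +$829.36 → $778.44
  Feb: +$829.36 → $1,607.80
  Mar: +$829.36 − $1,556.88 → $880.28
  Apr: +$829.36 → $1,709.64
  May: +$829.36 − $4,197.72 → -$1,658.72
  Jun: +$829.36 → -$829.36
  Jul: +$829.36 → $0.00
Lowest trial balance = -$1,658.72 (May)
Initial deposit = cushion − low point = $1,658.72 − (-$1,658.72) = $3,317.44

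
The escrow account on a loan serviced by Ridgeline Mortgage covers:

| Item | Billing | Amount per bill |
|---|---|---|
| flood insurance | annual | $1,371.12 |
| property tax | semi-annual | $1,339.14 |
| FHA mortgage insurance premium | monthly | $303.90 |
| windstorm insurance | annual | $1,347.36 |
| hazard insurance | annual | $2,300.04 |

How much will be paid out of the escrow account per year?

Flood insurance = $1,371.12
Property tax = $1,339.14 × 2 = $2,678.28
FHA mortgage insurance premium = $303.90 × 12 = $3,646.80
Windstorm insurance = $1,347.36
Hazard insurance = $2,300.04
Total annual escrow = $1,371.12 + $2,678.28 + $3,646.80 + $1,347.36 + $2,300.04 = $11,343.60

$11,343.60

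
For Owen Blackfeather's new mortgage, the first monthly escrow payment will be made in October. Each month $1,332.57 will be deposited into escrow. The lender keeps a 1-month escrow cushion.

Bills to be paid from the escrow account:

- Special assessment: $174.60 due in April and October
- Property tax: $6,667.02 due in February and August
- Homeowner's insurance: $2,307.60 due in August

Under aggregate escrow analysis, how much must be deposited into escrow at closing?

$2,665.14

Cushion = 1 × $1,332.57 = $1,332.57
Trial balance (start $0, +$1,332.57 each month, − disbursements):
  Oct: +$1,332.57 − $174.60 → $1,157.97
  Nov: +$1,332.57 → $2,490.54
  Dec: +$1,332.57 → $3,823.11
  Jan: +$1,332.57 → $5,155.68
  Feb: +$1,332.57 − $6,667.02 → -$178.77
  Mar: +$1,332.57 → $1,153.80
  Apr: +$1,332.57 − $174.60 → $2,311.77
  May: +$1,332.57 → $3,644.34
  Jun: +$1,332.57 → $4,976.91
  Jul: +$1,332.57 → $6,309.48
  Aug: +$1,332.57 − $8,974.62 → -$1,332.57
  Sep: +$1,332.57 → $0.00
Lowest trial balance = -$1,332.57 (Aug)
Initial deposit = cushion − low point = $1,332.57 − (-$1,332.57) = $2,665.14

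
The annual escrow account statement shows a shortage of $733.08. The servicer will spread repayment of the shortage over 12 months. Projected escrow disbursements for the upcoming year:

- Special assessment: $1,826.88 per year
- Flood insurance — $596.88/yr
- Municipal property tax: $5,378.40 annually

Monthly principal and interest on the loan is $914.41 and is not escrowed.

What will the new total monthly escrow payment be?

Special assessment: $1,826.88/yr
Flood insurance: $596.88/yr
Municipal property tax: $5,378.40/yr
Annual escrow total = $7,802.16
Base monthly escrow = $7,802.16 ÷ 12 = $650.18
Shortage per month = $733.08 ÷ 12 = $61.09
New monthly escrow = $650.18 + $61.09 = $711.27

$711.27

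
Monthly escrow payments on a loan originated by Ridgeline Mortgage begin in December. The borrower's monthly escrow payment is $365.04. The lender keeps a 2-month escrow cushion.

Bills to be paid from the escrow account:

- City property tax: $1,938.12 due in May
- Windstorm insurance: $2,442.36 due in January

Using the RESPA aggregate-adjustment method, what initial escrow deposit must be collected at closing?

$2,920.32

Cushion = 2 × $365.04 = $730.08
Trial balance (start $0, +$365.04 each month, − disbursements):
  Dec: +$365.04 → $365.04
  Jan: +$365.04 − $2,442.36 → -$1,712.28
  Feb: +$365.04 → -$1,347.24
  Mar: +$365.04 → -$982.20
  Apr: +$365.04 → -$617.16
  May: +$365.04 − $1,938.12 → -$2,190.24
  Jun: +$365.04 → -$1,825.20
  Jul: +$365.04 → -$1,460.16
  Aug: +$365.04 → -$1,095.12
  Sep: +$365.04 → -$730.08
  Oct: +$365.04 → -$365.04
  Nov: +$365.04 → $0.00
Lowest trial balance = -$2,190.24 (May)
Initial deposit = cushion − low point = $730.08 − (-$2,190.24) = $2,920.32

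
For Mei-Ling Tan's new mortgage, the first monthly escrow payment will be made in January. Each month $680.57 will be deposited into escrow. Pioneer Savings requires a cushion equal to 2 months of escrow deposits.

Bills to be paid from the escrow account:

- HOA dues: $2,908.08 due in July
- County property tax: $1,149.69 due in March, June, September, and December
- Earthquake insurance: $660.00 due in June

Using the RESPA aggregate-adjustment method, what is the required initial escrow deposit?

Cushion = 2 × $680.57 = $1,361.14
Trial balance (start $0, +$680.57 each month, − disbursements):
  Jan: +$680.57 → $680.57
  Feb: +$680.57 → $1,361.14
  Mar: +$680.57 − $1,149.69 → $892.02
  Apr: +$680.57 → $1,572.59
  May: +$680.57 → $2,253.16
  Jun: +$680.57 − $1,809.69 → $1,124.04
  Jul: +$680.57 − $2,908.08 → -$1,103.47
  Aug: +$680.57 → -$422.90
  Sep: +$680.57 − $1,149.69 → -$892.02
  Oct: +$680.57 → -$211.45
  Nov: +$680.57 → $469.12
  Dec: +$680.57 − $1,149.69 → $0.00
Lowest trial balance = -$1,103.47 (Jul)
Initial deposit = cushion − low point = $1,361.14 − (-$1,103.47) = $2,464.61

$2,464.61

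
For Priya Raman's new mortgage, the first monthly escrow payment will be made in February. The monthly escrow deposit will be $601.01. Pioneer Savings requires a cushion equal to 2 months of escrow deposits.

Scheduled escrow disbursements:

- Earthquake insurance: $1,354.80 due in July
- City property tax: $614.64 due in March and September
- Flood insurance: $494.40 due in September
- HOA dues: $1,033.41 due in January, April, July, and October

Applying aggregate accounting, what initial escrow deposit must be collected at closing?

Cushion = 2 × $601.01 = $1,202.02
Trial balance (start $0, +$601.01 each month, − disbursements):
  Feb: +$601.01 → $601.01
  Mar: +$601.01 − $614.64 → $587.38
  Apr: +$601.01 − $1,033.41 → $154.98
  May: +$601.01 → $755.99
  Jun: +$601.01 → $1,357.00
  Jul: +$601.01 − $2,388.21 → -$430.20
  Aug: +$601.01 → $170.81
  Sep: +$601.01 − $1,109.04 → -$337.22
  Oct: +$601.01 − $1,033.41 → -$769.62
  Nov: +$601.01 → -$168.61
  Dec: +$601.01 → $432.40
  Jan: +$601.01 − $1,033.41 → $0.00
Lowest trial balance = -$769.62 (Oct)
Initial deposit = cushion − low point = $1,202.02 − (-$769.62) = $1,971.64

$1,971.64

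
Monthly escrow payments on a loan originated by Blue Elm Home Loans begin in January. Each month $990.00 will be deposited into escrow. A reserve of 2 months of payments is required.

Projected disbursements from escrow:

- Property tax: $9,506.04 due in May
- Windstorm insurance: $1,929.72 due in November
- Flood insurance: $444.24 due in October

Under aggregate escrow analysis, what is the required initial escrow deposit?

$6,536.04

Cushion = 2 × $990.00 = $1,980.00
Trial balance (start $0, +$990.00 each month, − disbursements):
  Jan: +$990.00 → $990.00
  Feb: +$990.00 → $1,980.00
  Mar: +$990.00 → $2,970.00
  Apr: +$990.00 → $3,960.00
  May: +$990.00 − $9,506.04 → -$4,556.04
  Jun: +$990.00 → -$3,566.04
  Jul: +$990.00 → -$2,576.04
  Aug: +$990.00 → -$1,586.04
  Sep: +$990.00 → -$596.04
  Oct: +$990.00 − $444.24 → -$50.28
  Nov: +$990.00 − $1,929.72 → -$990.00
  Dec: +$990.00 → $0.00
Lowest trial balance = -$4,556.04 (May)
Initial deposit = cushion − low point = $1,980.00 − (-$4,556.04) = $6,536.04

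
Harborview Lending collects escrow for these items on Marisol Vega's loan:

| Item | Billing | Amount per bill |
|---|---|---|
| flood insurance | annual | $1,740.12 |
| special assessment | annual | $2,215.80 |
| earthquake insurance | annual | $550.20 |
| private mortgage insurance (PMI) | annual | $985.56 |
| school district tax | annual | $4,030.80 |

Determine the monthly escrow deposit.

Flood insurance: $1,740.12 per year
Special assessment: $2,215.80 per year
Earthquake insurance: $550.20 per year
Private mortgage insurance (PMI): $985.56 per year
School district tax: $4,030.80 per year
Total per year = $9,522.48
Per month = $9,522.48 ÷ 12 = $793.54

$793.54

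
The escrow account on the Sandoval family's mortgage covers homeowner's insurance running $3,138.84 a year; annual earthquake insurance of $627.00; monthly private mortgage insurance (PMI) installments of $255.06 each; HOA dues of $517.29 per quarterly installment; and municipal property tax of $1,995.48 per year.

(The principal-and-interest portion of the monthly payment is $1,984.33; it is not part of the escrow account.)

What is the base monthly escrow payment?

Homeowner's insurance: $3,138.84
Earthquake insurance: $627.00
Private mortgage insurance (PMI): $255.06 × 12 = $3,060.72
HOA dues: $517.29 × 4 = $2,069.16
Municipal property tax: $1,995.48
Yearly total = $3,138.84 + $627.00 + $3,060.72 + $2,069.16 + $1,995.48 = $10,891.20
Monthly = $10,891.20 / 12 = $907.60

$907.60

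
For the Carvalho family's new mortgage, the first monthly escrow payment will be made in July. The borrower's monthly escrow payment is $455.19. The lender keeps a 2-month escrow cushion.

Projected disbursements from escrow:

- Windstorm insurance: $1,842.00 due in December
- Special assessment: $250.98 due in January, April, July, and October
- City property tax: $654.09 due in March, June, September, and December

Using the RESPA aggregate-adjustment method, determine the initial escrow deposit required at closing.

Cushion = 2 × $455.19 = $910.38
Trial balance (start $0, +$455.19 each month, − disbursements):
  Jul: +$455.19 − $250.98 → $204.21
  Aug: +$455.19 → $659.40
  Sep: +$455.19 − $654.09 → $460.50
  Oct: +$455.19 − $250.98 → $664.71
  Nov: +$455.19 → $1,119.90
  Dec: +$455.19 − $2,496.09 → -$921.00
  Jan: +$455.19 − $250.98 → -$716.79
  Feb: +$455.19 → -$261.60
  Mar: +$455.19 − $654.09 → -$460.50
  Apr: +$455.19 − $250.98 → -$256.29
  May: +$455.19 → $198.90
  Jun: +$455.19 − $654.09 → $0.00
Lowest trial balance = -$921.00 (Dec)
Initial deposit = cushion − low point = $910.38 − (-$921.00) = $1,831.38

$1,831.38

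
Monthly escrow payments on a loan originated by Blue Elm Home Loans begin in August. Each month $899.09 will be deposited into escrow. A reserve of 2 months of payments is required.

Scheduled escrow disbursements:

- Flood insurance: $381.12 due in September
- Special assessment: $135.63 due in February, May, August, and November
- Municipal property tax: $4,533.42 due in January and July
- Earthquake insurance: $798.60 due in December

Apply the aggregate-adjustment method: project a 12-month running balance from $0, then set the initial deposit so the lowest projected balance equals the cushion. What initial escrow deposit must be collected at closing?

$2,388.04

Cushion = 2 × $899.09 = $1,798.18
Trial balance (start $0, +$899.09 each month, − disbursements):
  Aug: +$899.09 − $135.63 → $763.46
  Sep: +$899.09 − $381.12 → $1,281.43
  Oct: +$899.09 → $2,180.52
  Nov: +$899.09 − $135.63 → $2,943.98
  Dec: +$899.09 − $798.60 → $3,044.47
  Jan: +$899.09 − $4,533.42 → -$589.86
  Feb: +$899.09 − $135.63 → $173.60
  Mar: +$899.09 → $1,072.69
  Apr: +$899.09 → $1,971.78
  May: +$899.09 − $135.63 → $2,735.24
  Jun: +$899.09 → $3,634.33
  Jul: +$899.09 − $4,533.42 → $0.00
Lowest trial balance = -$589.86 (Jan)
Initial deposit = cushion − low point = $1,798.18 − (-$589.86) = $2,388.04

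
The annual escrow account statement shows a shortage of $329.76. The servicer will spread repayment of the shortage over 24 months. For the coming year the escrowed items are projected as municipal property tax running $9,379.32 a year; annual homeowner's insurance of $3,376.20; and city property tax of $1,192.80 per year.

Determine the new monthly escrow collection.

$1,176.10

Municipal property tax = $9,379.32
Homeowner's insurance = $3,376.20
City property tax = $1,192.80
Total annual escrow = $9,379.32 + $3,376.20 + $1,192.80 = $13,948.32
Per month = $13,948.32 / 12 = $1,162.36
Monthly shortage recovery: $329.76 / 24 = $13.74
Adjusted monthly = $1,162.36 + $13.74 = $1,176.10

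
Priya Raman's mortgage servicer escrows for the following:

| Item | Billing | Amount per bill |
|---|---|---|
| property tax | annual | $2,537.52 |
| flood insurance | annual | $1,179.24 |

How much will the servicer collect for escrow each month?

Property tax: $2,537.52/yr
Flood insurance: $1,179.24/yr
Total annual escrow = $2,537.52 + $1,179.24 = $3,716.76
Per month = $3,716.76 ÷ 12 = $309.73

$309.73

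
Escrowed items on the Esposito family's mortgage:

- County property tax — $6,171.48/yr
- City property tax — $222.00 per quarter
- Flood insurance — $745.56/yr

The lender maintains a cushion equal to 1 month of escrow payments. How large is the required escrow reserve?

$650.42

County property tax — $6,171.48 annually
City property tax — $222.00 × 4 = $888.00 annually
Flood insurance — $745.56 annually
Total annual escrow = $6,171.48 + $888.00 + $745.56 = $7,805.04
Monthly = $7,805.04 ÷ 12 = $650.42
Required cushion = 1 × $650.42 = $650.42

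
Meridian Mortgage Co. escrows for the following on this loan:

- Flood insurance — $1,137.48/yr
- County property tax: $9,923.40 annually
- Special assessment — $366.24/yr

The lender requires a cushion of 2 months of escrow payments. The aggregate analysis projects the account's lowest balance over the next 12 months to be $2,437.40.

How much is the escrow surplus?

Flood insurance — $1,137.48/yr
County property tax — $9,923.40/yr
Special assessment — $366.24/yr
Annual escrow total = $11,427.12
Per month = $11,427.12 / 12 = $952.26
Cushion = 2 × $952.26 = $1,904.52
Surplus = $2,437.40 − $1,904.52 = $532.88

$532.88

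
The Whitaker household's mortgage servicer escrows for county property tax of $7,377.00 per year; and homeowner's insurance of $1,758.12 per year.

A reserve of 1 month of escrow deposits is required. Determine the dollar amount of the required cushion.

$761.26

County property tax = $7,377.00 per year
Homeowner's insurance = $1,758.12 per year
Combined annual = $7,377.00 + $1,758.12 = $9,135.12
Monthly = $9,135.12 / 12 = $761.26
Cushion = 1 × $761.26 = $761.26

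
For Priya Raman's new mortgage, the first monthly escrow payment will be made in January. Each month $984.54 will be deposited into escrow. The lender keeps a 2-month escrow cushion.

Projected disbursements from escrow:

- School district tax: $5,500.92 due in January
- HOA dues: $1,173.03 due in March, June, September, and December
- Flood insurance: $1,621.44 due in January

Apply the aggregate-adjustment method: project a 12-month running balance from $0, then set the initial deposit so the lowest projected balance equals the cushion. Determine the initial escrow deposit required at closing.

$8,106.90

Cushion = 2 × $984.54 = $1,969.08
Trial balance (start $0, +$984.54 each month, − disbursements):
  Jan: +$984.54 − $7,122.36 → -$6,137.82
  Feb: +$984.54 → -$5,153.28
  Mar: +$984.54 − $1,173.03 → -$5,341.77
  Apr: +$984.54 → -$4,357.23
  May: +$984.54 → -$3,372.69
  Jun: +$984.54 − $1,173.03 → -$3,561.18
  Jul: +$984.54 → -$2,576.64
  Aug: +$984.54 → -$1,592.10
  Sep: +$984.54 − $1,173.03 → -$1,780.59
  Oct: +$984.54 → -$796.05
  Nov: +$984.54 → $188.49
  Dec: +$984.54 − $1,173.03 → $0.00
Lowest trial balance = -$6,137.82 (Jan)
Initial deposit = cushion − low point = $1,969.08 − (-$6,137.82) = $8,106.90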